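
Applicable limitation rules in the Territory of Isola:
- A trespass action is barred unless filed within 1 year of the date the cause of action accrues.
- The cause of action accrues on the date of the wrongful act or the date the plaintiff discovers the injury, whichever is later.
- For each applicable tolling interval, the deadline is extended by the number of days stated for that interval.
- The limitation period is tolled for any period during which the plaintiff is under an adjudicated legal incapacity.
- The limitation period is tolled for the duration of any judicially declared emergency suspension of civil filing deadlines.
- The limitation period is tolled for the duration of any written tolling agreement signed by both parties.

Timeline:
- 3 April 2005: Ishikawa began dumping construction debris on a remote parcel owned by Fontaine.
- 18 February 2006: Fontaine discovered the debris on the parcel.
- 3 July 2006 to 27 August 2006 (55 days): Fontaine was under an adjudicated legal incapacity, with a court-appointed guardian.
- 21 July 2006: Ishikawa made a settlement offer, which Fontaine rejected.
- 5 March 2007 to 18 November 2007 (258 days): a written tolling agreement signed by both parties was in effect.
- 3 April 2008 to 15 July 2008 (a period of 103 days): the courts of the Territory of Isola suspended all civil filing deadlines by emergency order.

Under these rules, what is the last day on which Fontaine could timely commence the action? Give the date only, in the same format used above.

28 December 2007

Because discovery on 18 February 2006 post-dates the 3 April 2005 act, accrual under the later-of rule falls on 18 February 2006.
The untolled deadline — 1 year after 18 February 2006 — is 18 February 2007.
Because the plaintiff's legal incapacity ran from 3 July 2006 to 27 August 2006, the deadline is extended by 55 days to 14 April 2007.
The period was tolled for 258 days by the written tolling agreement (5 March 2007 to 18 November 2007), pushing the deadline to 28 December 2007.
The emergency suspension of filing deadlines starting 3 April 2008 came too late — the period had run on 28 December 2007 — and so does not extend the deadline.
Nothing else in the chronology tolls or restarts the period.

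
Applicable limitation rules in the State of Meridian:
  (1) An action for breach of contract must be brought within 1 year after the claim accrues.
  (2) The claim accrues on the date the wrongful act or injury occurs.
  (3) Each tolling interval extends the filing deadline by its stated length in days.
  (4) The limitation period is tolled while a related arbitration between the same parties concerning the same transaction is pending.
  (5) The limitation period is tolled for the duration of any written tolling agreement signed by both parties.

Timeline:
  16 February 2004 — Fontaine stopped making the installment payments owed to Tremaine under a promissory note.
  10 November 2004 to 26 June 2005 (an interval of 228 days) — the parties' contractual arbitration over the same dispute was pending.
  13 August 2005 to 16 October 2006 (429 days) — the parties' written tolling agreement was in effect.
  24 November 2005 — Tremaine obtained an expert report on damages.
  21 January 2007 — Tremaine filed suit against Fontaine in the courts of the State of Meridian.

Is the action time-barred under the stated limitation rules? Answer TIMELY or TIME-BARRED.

The claim accrued on 16 February 2004, when the wrongful act occurred.
Adding the 1 year base period to 16 February 2004 gives a deadline of 16 February 2005, before any tolling.
The period was tolled for 228 days by the pending related arbitration (10 November 2004 to 26 June 2005), pushing the deadline to 2 October 2005.
The period was tolled for 429 days by the written tolling agreement (13 August 2005 to 16 October 2006), pushing the deadline to 5 December 2006.
The other events in the timeline have no effect on the limitation period under the stated rules.
Filing on 21 January 2007 missed the 5 December 2006 deadline — the action is time-barred.

TIME-BARRED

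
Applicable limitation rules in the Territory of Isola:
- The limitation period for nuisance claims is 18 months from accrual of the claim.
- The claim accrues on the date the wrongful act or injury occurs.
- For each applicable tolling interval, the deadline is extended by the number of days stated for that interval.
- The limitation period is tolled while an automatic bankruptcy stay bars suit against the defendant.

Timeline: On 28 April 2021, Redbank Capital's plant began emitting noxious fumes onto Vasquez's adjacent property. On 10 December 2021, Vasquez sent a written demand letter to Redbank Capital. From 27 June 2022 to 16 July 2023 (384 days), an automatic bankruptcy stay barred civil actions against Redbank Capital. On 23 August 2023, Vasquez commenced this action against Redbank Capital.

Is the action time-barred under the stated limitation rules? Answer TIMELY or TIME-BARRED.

TIMELY

The claim accrued on 28 April 2021, the date of the act.
Adding the 18 months base period to 28 April 2021 gives a deadline of 28 October 2022, before any tolling.
Because the automatic bankruptcy stay ran from 27 June 2022 to 16 July 2023, the deadline is extended by 384 days to 16 November 2023.
None of the other events listed affects the running of the period under the stated rules.
Filing on 23 August 2023 beat the 16 November 2023 deadline — the action is timely.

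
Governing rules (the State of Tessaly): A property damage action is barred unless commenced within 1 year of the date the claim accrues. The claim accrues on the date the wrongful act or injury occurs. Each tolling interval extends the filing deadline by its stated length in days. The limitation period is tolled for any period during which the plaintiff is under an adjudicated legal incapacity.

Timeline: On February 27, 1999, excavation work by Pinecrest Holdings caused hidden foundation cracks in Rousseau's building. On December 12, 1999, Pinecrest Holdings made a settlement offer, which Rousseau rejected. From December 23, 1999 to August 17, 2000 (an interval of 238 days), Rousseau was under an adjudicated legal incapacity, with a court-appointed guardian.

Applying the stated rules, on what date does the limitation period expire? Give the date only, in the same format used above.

The claim accrued on February 27, 1999, the date of the act.
1 year from February 27, 1999 is February 27, 2000.
Because the plaintiff's legal incapacity ran from December 23, 1999 to August 17, 2000, the deadline is extended by 238 days to October 22, 2000.
Nothing else in the chronology tolls or restarts the period.

October 22, 2000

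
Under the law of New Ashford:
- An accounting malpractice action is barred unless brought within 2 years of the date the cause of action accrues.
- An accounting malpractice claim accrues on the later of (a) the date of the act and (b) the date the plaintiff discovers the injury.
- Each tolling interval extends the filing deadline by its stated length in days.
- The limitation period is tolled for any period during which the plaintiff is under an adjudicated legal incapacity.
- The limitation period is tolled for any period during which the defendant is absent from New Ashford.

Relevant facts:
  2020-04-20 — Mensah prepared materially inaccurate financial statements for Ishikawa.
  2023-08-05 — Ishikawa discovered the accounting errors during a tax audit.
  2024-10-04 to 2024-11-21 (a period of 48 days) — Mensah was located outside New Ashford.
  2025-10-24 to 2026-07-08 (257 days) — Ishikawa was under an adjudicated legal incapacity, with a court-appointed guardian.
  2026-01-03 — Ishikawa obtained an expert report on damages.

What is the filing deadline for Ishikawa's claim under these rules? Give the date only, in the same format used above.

Because discovery on 2023-08-05 post-dates the 2020-04-20 act, accrual under the later-of rule falls on 2023-08-05.
The untolled deadline — 2 years after 2023-08-05 — is 2025-08-05.
Because the defendant's absence from the jurisdiction ran from 2024-10-04 to 2024-11-21, the deadline is extended by 48 days to 2025-09-22.
The plaintiff's legal incapacity starting 2025-10-24 came too late — the period had run on 2025-09-22 — and so does not extend the deadline.
None of the other events listed affects the running of the period under the stated rules.

2025-09-22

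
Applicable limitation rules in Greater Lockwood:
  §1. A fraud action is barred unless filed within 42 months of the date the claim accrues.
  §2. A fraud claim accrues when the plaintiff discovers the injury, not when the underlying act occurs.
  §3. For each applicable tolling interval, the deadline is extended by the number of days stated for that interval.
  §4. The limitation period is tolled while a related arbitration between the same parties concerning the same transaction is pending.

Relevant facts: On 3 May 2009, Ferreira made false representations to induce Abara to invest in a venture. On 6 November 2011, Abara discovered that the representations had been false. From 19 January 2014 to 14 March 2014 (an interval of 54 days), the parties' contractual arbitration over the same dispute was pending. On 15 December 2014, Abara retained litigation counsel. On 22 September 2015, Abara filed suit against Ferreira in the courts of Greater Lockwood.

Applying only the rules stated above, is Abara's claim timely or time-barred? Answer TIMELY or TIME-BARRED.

TIME-BARRED

Accrual is tied to discovery, so the period began on 6 November 2011 rather than on 3 May 2009 when the act occurred.
The untolled deadline — 42 months after 6 November 2011 — is 6 May 2015.
Because the pending related arbitration ran from 19 January 2014 to 14 March 2014, the deadline is extended by 54 days to 29 June 2015.
None of the other events listed affects the running of the period under the stated rules.
Filing on 22 September 2015 missed the 29 June 2015 deadline — the action is time-barred.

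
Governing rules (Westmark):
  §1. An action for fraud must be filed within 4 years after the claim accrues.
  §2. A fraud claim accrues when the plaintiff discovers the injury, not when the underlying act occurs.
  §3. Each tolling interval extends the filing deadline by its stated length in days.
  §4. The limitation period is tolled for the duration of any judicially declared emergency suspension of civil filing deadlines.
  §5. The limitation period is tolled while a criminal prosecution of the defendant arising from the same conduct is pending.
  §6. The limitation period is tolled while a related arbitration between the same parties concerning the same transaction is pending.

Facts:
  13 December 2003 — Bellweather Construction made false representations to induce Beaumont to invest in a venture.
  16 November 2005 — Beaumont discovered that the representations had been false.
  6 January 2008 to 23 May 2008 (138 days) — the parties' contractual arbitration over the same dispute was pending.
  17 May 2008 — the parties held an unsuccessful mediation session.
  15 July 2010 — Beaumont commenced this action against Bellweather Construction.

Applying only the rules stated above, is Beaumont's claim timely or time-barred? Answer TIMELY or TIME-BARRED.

Under the discovery rule, the claim accrued on 16 November 2005, when Beaumont discovered the injury — not on the 13 December 2003 date of the underlying act.
Adding the 4 years base period to 16 November 2005 gives a deadline of 16 November 2009, before any tolling.
Because the pending related arbitration ran from 6 January 2008 to 23 May 2008, the deadline is extended by 138 days to 3 April 2010.
None of the other events listed affects the running of the period under the stated rules.
The 15 July 2010 filing falls after the 3 April 2010 deadline; the claim is time-barred.

TIME-BARRED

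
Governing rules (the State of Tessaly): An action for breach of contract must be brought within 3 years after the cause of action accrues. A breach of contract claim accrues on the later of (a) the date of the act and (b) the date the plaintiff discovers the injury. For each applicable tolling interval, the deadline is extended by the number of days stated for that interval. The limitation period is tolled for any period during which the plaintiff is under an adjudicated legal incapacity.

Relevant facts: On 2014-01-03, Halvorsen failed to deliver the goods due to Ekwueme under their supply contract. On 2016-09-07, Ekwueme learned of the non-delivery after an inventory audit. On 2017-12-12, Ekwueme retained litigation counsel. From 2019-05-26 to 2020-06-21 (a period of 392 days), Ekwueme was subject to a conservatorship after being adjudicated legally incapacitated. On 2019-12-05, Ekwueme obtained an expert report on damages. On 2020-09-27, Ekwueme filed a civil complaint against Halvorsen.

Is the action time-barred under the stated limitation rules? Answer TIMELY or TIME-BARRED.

TIMELY

The claim accrued on 2016-09-07 — the later of the 2014-01-03 act and the 2016-09-07 discovery.
Adding the 3 years base period to 2016-09-07 gives a deadline of 2019-09-07, before any tolling.
Because the plaintiff's legal incapacity ran from 2019-05-26 to 2020-06-21, the deadline is extended by 392 days to 2020-10-03.
Nothing else in the chronology tolls or restarts the period.
Ekwueme filed on 2020-09-27, before the 2020-10-03 deadline, so the action is timely.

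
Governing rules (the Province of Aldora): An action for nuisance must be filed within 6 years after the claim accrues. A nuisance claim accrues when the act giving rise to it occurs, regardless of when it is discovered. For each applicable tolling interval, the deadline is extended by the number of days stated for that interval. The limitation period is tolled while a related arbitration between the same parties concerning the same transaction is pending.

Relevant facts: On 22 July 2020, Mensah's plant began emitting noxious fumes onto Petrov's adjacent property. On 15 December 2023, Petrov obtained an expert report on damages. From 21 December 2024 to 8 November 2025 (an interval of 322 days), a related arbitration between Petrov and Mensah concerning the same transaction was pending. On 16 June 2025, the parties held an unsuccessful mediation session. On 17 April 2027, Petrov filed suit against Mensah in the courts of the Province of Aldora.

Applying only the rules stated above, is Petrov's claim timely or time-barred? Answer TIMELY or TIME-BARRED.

TIMELY

The limitation period began to run on 22 July 2020.
The untolled deadline — 6 years after 22 July 2020 — is 22 July 2026.
Because the pending related arbitration ran from 21 December 2024 to 8 November 2025, the deadline is extended by 322 days to 9 June 2027.
None of the other events listed affects the running of the period under the stated rules.
Petrov filed on 17 April 2027, before the 9 June 2027 deadline, so the action is timely.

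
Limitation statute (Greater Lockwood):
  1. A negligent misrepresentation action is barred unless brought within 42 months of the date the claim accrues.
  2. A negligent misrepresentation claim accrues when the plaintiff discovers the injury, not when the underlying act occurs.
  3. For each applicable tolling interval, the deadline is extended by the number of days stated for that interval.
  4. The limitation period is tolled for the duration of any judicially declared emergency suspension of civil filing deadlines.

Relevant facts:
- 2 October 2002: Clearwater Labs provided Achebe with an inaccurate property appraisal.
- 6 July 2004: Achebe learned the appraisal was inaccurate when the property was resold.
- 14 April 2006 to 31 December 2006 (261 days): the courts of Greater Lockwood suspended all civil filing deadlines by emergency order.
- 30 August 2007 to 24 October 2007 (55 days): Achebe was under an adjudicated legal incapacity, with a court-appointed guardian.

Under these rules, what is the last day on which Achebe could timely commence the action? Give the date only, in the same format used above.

23 September 2008

The claim did not accrue until Achebe discovered the injury on 6 July 2004; the 2 October 2002 act date does not start the clock under the stated rule.
42 months from 6 July 2004 is 6 January 2008.
The period was tolled for 261 days by the emergency suspension of filing deadlines (14 April 2006 to 31 December 2006), pushing the deadline to 23 September 2008.
No stated provision tolls the period for the plaintiff's incapacity, so the interval from 30 August 2007 to 24 October 2007 has no effect on the deadline.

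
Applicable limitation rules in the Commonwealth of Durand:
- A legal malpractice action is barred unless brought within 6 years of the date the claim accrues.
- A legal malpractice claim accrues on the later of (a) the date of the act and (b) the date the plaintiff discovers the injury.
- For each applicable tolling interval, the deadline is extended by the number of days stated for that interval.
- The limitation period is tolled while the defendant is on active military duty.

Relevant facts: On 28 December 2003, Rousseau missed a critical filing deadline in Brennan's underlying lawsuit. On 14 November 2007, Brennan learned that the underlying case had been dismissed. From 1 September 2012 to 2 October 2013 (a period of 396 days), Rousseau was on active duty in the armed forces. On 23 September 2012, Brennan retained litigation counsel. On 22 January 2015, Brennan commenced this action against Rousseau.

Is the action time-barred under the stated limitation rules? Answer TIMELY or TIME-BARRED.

The claim accrued on 14 November 2007 — the later of the 28 December 2003 act and the 14 November 2007 discovery.
6 years from 14 November 2007 is 14 November 2013.
The period was tolled for 396 days by the defendant's active military service (1 September 2012 to 2 October 2013), pushing the deadline to 15 December 2014.
None of the other events listed affects the running of the period under the stated rules.
Brennan filed on 22 January 2015, after the 15 December 2014 deadline, so the action is time-barred.

TIME-BARRED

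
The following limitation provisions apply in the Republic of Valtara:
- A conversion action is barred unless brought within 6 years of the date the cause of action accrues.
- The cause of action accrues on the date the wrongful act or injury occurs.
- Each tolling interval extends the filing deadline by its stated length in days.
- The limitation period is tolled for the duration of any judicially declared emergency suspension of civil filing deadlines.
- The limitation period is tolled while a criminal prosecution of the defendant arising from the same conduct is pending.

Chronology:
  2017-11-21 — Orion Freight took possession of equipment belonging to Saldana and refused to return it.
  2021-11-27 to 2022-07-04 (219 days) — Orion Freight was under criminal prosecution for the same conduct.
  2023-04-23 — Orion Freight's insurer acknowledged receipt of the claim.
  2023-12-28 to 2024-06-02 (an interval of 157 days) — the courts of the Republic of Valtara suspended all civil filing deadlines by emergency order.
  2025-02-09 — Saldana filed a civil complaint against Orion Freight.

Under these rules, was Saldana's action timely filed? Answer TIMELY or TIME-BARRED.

The claim accrued on 2017-11-21, when the wrongful act occurred.
6 years from 2017-11-21 is 2023-11-21.
Because the pending criminal prosecution ran from 2021-11-27 to 2022-07-04, the deadline is extended by 219 days to 2024-06-27.
The emergency suspension of filing deadlines from 2023-12-28 to 2024-06-02 tolled the period for 157 days, extending the deadline to 2024-12-01.
The other events in the timeline have no effect on the limitation period under the stated rules.
The 2025-02-09 filing falls after the 2024-12-01 deadline; the claim is time-barred.

TIME-BARRED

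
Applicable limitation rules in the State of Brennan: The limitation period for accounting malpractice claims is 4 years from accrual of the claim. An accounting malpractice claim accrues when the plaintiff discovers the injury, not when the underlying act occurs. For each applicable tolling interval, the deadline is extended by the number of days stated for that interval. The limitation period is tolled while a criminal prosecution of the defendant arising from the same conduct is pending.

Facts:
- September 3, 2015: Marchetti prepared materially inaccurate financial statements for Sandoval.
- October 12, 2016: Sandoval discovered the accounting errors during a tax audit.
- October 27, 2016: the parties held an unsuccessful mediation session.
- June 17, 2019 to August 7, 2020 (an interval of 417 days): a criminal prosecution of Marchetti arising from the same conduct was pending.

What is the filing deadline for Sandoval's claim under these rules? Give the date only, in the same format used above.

Under the discovery rule, the claim accrued on October 12, 2016, when Sandoval discovered the injury — not on the September 3, 2015 date of the underlying act.
The untolled deadline — 4 years after October 12, 2016 — is October 12, 2020.
The pending criminal prosecution from June 17, 2019 to August 7, 2020 tolled the period for 417 days, extending the deadline to December 3, 2021.
None of the other events listed affects the running of the period under the stated rules.

December 3, 2021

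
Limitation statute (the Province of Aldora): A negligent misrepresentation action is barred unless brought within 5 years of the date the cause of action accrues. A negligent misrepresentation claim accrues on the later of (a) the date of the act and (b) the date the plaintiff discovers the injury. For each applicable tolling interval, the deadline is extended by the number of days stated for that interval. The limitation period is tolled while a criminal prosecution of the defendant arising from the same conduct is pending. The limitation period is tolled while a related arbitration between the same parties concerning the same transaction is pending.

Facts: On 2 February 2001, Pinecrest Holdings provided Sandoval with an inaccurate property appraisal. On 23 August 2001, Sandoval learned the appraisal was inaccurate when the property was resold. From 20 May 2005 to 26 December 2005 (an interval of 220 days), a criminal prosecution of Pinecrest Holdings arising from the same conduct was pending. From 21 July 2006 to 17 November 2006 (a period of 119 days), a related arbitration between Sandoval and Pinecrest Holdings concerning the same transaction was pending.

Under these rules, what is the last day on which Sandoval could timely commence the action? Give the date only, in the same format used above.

28 July 2007

The claim accrued on 23 August 2001 — the later of the 2 February 2001 act and the 23 August 2001 discovery.
The untolled deadline — 5 years after 23 August 2001 — is 23 August 2006.
The pending criminal prosecution from 20 May 2005 to 26 December 2005 tolled the period for 220 days, extending the deadline to 31 March 2007.
Because the pending related arbitration ran from 21 July 2006 to 17 November 2006, the deadline is extended by 119 days to 28 July 2007.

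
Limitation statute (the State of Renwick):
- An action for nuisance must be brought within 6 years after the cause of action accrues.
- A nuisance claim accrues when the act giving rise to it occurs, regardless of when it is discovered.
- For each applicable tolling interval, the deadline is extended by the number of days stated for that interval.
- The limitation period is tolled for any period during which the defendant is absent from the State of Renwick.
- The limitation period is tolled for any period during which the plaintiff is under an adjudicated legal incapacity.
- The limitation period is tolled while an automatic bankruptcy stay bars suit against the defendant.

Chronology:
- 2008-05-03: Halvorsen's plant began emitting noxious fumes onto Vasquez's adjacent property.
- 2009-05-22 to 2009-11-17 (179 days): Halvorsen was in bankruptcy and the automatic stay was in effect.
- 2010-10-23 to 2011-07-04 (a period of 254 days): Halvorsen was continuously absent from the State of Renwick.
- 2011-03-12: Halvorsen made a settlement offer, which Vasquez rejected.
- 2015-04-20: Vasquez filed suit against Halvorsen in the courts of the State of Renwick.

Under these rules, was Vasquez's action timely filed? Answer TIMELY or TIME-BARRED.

TIMELY

The limitation period began to run on 2008-05-03.
Adding the 6 years base period to 2008-05-03 gives a deadline of 2014-05-03, before any tolling.
The period was tolled for 179 days by the automatic bankruptcy stay (2009-05-22 to 2009-11-17), pushing the deadline to 2014-10-29.
The defendant's absence from the jurisdiction from 2010-10-23 to 2011-07-04 tolled the period for 254 days, extending the deadline to 2015-07-10.
Nothing else in the chronology tolls or restarts the period.
The 2015-04-20 filing precedes the 2015-07-10 deadline; the claim is timely.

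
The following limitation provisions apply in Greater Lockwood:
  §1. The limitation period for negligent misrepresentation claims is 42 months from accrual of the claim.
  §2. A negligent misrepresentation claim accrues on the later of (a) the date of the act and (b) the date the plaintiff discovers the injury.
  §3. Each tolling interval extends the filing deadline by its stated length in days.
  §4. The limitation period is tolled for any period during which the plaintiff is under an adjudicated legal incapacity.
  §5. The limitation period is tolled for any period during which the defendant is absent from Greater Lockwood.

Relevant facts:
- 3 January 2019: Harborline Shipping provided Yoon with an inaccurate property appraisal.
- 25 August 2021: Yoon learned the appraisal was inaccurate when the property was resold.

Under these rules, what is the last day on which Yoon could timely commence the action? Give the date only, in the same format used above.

Taking the later of the act (3 January 2019) and discovery (25 August 2021), the claim accrued on 25 August 2021.
The untolled deadline — 42 months after 25 August 2021 — is 25 February 2025.

25 February 2025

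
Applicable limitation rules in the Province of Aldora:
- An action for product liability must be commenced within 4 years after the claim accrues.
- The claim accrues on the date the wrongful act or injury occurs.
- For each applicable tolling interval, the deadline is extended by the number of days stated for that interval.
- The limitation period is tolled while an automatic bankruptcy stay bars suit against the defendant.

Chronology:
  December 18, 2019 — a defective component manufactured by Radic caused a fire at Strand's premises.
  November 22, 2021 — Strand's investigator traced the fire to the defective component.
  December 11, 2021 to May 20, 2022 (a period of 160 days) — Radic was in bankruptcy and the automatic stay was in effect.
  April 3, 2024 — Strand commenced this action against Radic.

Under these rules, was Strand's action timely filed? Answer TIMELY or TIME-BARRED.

TIMELY

Because the rule ties accrual to occurrence, the claim accrued on December 18, 2019, not on the November 22, 2021 discovery date.
4 years from December 18, 2019 is December 18, 2023.
The period was tolled for 160 days by the automatic bankruptcy stay (December 11, 2021 to May 20, 2022), pushing the deadline to May 26, 2024.
Strand filed on April 3, 2024, before the May 26, 2024 deadline, so the action is timely.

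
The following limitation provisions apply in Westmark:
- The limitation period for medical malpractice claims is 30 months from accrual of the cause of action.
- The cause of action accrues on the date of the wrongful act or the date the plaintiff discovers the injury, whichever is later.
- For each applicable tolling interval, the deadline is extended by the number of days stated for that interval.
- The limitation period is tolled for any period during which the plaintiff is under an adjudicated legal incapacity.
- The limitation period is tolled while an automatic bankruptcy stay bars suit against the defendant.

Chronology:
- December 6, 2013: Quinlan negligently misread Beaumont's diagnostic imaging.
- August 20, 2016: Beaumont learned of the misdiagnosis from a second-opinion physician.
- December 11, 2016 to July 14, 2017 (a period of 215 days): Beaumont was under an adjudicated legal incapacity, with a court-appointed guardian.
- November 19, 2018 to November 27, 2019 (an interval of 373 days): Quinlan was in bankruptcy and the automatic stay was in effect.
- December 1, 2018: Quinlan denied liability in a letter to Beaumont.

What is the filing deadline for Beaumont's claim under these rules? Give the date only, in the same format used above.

September 30, 2020

Taking the later of the act (December 6, 2013) and discovery (August 20, 2016), the claim accrued on August 20, 2016.
30 months from August 20, 2016 is February 20, 2019.
Because the plaintiff's legal incapacity ran from December 11, 2016 to July 14, 2017, the deadline is extended by 215 days to September 23, 2019.
Because the automatic bankruptcy stay ran from November 19, 2018 to November 27, 2019, the deadline is extended by 373 days to September 30, 2020.
None of the other events listed affects the running of the period under the stated rules.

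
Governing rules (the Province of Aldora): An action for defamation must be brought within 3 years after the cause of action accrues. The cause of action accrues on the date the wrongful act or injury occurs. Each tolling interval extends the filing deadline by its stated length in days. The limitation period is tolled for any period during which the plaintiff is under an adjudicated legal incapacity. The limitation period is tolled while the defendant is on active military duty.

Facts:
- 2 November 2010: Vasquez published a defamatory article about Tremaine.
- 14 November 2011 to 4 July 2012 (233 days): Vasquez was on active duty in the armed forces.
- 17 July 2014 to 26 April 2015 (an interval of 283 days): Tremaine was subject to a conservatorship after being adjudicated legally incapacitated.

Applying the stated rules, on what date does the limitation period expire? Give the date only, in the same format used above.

23 June 2014

The claim accrued on 2 November 2010, when the wrongful act occurred.
Adding the 3 years base period to 2 November 2010 gives a deadline of 2 November 2013, before any tolling.
The period was tolled for 233 days by the defendant's active military service (14 November 2011 to 4 July 2012), pushing the deadline to 23 June 2014.
The plaintiff's legal incapacity from 17 July 2014 to 26 April 2015 began after the period had already run on 23 June 2014, so it has no tolling effect.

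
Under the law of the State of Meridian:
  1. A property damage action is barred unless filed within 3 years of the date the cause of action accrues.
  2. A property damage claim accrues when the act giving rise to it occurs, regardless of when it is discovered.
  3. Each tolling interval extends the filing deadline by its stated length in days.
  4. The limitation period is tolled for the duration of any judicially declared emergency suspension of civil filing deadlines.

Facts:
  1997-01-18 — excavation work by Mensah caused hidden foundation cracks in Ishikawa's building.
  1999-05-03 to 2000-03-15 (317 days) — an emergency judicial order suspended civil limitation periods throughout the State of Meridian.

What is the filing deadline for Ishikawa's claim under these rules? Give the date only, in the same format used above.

The cause of action accrued on 1997-01-18, the date of the act.
3 years from 1997-01-18 is 2000-01-18.
The period was tolled for 317 days by the emergency suspension of filing deadlines (1999-05-03 to 2000-03-15), pushing the deadline to 2000-11-30.

2000-11-30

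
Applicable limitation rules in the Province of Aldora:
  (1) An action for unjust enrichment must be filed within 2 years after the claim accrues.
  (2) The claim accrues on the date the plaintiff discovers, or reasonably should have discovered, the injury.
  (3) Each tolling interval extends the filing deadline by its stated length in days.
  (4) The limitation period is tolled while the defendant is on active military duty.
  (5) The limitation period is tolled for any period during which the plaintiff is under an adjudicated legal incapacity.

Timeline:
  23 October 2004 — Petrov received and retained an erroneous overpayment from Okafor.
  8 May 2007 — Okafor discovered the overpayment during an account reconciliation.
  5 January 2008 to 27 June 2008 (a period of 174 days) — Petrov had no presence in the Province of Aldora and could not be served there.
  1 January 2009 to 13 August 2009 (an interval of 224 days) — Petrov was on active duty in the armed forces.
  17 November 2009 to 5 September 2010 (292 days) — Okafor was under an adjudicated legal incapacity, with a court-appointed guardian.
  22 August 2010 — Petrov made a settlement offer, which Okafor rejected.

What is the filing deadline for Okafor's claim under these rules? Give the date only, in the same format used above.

Accrual is tied to discovery, so the period began on 8 May 2007 rather than on 23 October 2004 when the act occurred.
Adding the 2 years base period to 8 May 2007 gives a deadline of 8 May 2009, before any tolling.
The defendant's active military service from 1 January 2009 to 13 August 2009 tolled the period for 224 days, extending the deadline to 18 December 2009.
Because the plaintiff's legal incapacity ran from 17 November 2009 to 5 September 2010, the deadline is extended by 292 days to 6 October 2010.
The defendant's absence from the jurisdiction from 5 January 2008 to 27 June 2008 does not toll the period, because no stated rule makes the defendant's absence a tolling event.
None of the other events listed affects the running of the period under the stated rules.

6 October 2010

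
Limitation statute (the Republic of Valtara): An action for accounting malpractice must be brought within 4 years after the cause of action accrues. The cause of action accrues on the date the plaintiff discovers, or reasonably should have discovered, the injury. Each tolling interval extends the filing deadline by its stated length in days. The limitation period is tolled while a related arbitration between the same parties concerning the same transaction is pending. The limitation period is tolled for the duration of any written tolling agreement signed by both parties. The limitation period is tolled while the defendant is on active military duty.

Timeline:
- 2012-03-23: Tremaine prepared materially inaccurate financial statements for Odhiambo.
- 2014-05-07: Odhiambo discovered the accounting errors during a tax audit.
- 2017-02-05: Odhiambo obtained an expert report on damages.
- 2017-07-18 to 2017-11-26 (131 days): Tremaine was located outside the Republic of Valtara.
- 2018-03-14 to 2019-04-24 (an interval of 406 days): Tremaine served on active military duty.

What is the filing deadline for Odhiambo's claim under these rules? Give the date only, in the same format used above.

Under the discovery rule, the claim accrued on 2014-05-07, when Odhiambo discovered the injury — not on the 2012-03-23 date of the underlying act.
The untolled deadline — 4 years after 2014-05-07 — is 2018-05-07.
Because the defendant's active military service ran from 2018-03-14 to 2019-04-24, the deadline is extended by 406 days to 2019-06-17.
No stated provision tolls the period for the defendant's absence, so the interval from 2017-07-18 to 2017-11-26 has no effect on the deadline.
None of the other events listed affects the running of the period under the stated rules.

2019-06-17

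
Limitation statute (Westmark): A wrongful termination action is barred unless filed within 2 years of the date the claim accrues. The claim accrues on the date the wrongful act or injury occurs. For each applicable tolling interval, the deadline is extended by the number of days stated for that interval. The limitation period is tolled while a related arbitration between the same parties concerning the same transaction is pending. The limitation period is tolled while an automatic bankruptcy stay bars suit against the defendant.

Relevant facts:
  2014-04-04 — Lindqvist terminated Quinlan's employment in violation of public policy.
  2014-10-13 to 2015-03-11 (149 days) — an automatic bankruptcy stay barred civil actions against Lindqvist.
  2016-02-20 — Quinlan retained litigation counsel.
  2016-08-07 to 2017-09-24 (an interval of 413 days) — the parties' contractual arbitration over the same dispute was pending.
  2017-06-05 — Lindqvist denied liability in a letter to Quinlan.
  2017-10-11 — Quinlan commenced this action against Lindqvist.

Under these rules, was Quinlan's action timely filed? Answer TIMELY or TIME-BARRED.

TIMELY

The claim accrued on 2014-04-04, when the wrongful act occurred.
2 years from 2014-04-04 is 2016-04-04.
Because the automatic bankruptcy stay ran from 2014-10-13 to 2015-03-11, the deadline is extended by 149 days to 2016-08-31.
The pending related arbitration from 2016-08-07 to 2017-09-24 tolled the period for 413 days, extending the deadline to 2017-10-18.
The other events in the timeline have no effect on the limitation period under the stated rules.
Quinlan filed on 2017-10-11, before the 2017-10-18 deadline, so the action is timely.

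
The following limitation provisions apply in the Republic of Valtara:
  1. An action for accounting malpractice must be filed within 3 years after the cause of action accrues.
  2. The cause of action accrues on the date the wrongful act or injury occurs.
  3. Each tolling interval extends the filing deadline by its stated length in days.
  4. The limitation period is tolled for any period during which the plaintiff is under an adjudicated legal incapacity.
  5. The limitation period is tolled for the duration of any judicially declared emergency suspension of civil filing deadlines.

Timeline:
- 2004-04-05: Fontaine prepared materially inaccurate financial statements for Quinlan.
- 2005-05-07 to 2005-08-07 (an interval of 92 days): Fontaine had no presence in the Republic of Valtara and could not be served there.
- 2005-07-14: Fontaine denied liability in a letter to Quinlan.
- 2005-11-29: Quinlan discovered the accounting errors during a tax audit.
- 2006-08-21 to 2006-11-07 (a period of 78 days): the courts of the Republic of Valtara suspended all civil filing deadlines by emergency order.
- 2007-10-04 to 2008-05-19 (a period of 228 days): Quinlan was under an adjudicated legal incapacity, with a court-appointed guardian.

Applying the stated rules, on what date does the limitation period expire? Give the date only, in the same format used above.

Because the rule ties accrual to occurrence, the claim accrued on 2004-04-05, not on the 2005-11-29 discovery date.
3 years from 2004-04-05 is 2007-04-05.
The emergency suspension of filing deadlines from 2006-08-21 to 2006-11-07 tolled the period for 78 days, extending the deadline to 2007-06-22.
The plaintiff's legal incapacity from 2007-10-04 to 2008-05-19 began after the period had already run on 2007-06-22, so it has no tolling effect.
Although the defendant's absence ran from 2005-05-07 to 2005-08-07, the stated rules do not make that a tolling event, so it is disregarded.
None of the other events listed affects the running of the period under the stated rules.

2007-06-22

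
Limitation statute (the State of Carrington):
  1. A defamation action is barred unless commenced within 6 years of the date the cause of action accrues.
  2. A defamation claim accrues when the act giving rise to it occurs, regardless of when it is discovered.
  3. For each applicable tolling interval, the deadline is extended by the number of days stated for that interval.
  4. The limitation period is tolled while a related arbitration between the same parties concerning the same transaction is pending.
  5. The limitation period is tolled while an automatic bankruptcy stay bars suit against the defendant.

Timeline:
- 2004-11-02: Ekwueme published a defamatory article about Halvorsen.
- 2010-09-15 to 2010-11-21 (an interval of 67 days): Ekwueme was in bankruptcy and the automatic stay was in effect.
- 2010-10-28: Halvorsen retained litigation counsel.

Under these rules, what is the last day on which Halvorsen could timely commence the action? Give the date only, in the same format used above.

2011-01-08

The limitation period began to run on 2004-11-02.
The untolled deadline — 6 years after 2004-11-02 — is 2010-11-02.
The automatic bankruptcy stay from 2010-09-15 to 2010-11-21 tolled the period for 67 days, extending the deadline to 2011-01-08.
None of the other events listed affects the running of the period under the stated rules.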